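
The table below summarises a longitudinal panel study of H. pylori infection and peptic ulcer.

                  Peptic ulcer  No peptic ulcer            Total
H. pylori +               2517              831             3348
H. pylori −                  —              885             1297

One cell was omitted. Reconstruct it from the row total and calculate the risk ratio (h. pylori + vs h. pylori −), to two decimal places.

2.37

The missing cell is in the unexposed row: 1297 − 885 = 412.
So a = 2517, b = 831, c = 412, d = 885.
RR = [a/(a+b)] / [c/(c+d)] = (2517/3348) / (412/1297) = 0.75179/0.31766 = 2.36669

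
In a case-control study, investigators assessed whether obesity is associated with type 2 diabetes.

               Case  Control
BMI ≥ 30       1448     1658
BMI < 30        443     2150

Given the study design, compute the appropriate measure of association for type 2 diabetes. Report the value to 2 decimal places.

4.24

Cells: a = 1448, b = 1658, c = 443, d = 2150.
This is a case-control study: participants were sampled on outcome status, so risks in the source population cannot be estimated directly — relative risk is not valid here. The odds ratio is the appropriate measure.
OR = (a·d)/(b·c) = (1448 × 2150) / (1658 × 443) = 3113200 / 734494 = 4.23856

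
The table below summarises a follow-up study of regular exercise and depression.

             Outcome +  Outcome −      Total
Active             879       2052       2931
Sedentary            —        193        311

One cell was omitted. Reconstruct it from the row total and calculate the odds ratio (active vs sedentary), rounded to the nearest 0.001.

0.701

The missing cell is in the unexposed row: 311 − 193 = 118.
So a = 879, b = 2052, c = 118, d = 193.
OR = (a·d)/(b·c) = (879 × 193) / (2052 × 118) = 169647 / 242136 = 0.70063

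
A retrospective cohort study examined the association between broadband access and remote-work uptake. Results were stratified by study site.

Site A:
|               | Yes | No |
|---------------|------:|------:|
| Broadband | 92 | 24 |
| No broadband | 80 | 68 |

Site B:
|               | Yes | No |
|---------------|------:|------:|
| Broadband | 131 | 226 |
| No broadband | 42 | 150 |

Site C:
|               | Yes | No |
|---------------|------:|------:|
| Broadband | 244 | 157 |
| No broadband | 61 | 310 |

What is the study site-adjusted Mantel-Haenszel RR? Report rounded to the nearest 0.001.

2.280

RR_MH = Σ(aᵢ·n₀ᵢ/nᵢ) / Σ(cᵢ·n₁ᵢ/nᵢ), with n₁ᵢ = aᵢ+bᵢ (exposed), n₀ᵢ = cᵢ+dᵢ (unexposed), nᵢ = n₁ᵢ+n₀ᵢ.
Stratum 1 (Site A): n₁ = 116, n₀ = 148, n = 264; a·n₀/n = 92·148/264 = 51.5758; c·n₁/n = 80·116/264 = 35.1515
Stratum 2 (Site B): n₁ = 357, n₀ = 192, n = 549; a·n₀/n = 131·192/549 = 45.8142; c·n₁/n = 42·357/549 = 27.3115
Stratum 3 (Site C): n₁ = 401, n₀ = 371, n = 772; a·n₀/n = 244·371/772 = 117.2591; c·n₁/n = 61·401/772 = 31.6852
RR_MH = (51.5758 + 45.8142 + 117.2591) / (35.1515 + 27.3115 + 31.6852) = 214.6490 / 94.1482 = 2.27991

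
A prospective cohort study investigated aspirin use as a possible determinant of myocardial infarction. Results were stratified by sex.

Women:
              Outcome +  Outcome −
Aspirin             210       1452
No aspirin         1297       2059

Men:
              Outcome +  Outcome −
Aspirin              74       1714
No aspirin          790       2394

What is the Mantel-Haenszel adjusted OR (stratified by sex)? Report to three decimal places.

0.188

OR_MH = Σ(aᵢdᵢ/nᵢ) / Σ(bᵢcᵢ/nᵢ), where nᵢ is the stratum total.
Stratum 1 (Women): n = 5018; a·d/n = 210·2059/5018 = 86.1678; b·c/n = 1452·1297/5018 = 375.2977
Stratum 2 (Men): n = 4972; a·d/n = 74·2394/4972 = 35.6307; b·c/n = 1714·790/4972 = 272.3371
OR_MH = (86.1678 + 35.6307) / (375.2977 + 272.3371) = 121.7985 / 647.6348 = 0.18807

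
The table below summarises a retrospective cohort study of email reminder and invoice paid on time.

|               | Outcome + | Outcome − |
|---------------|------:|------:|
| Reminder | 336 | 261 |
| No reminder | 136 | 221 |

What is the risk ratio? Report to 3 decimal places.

1.477

Cells: a = 336, b = 261, c = 136, d = 221.
Risk in exposed = 336/597 = 0.56281; risk in unexposed = 136/357 = 0.38095.
RR = 0.56281 / 0.38095 = 1.47739
The risk among the exposed is 1.48 times that among the unexposed.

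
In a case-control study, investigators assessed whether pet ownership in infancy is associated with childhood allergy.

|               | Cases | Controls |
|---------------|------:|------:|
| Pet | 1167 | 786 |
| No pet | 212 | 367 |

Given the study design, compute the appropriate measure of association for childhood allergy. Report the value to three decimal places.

Cells: a = 1167, b = 786, c = 212, d = 367.
This is a case-control study: participants were sampled on outcome status, so risks in the source population cannot be estimated directly — relative risk is not valid here. The odds ratio is the appropriate measure.
OR = (a·d)/(b·c) = (1167 × 367) / (786 × 212) = 428289 / 166632 = 2.57027

2.570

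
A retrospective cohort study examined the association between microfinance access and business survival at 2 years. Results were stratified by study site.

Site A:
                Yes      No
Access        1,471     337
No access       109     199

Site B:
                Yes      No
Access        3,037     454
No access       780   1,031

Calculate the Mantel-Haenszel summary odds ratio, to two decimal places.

8.66

OR_MH = Σ(aᵢdᵢ/nᵢ) / Σ(bᵢcᵢ/nᵢ), where nᵢ is the stratum total.
Stratum 1 (Site A): n = 2116; a·d/n = 1471·199/2116 = 138.3407; b·c/n = 337·109/2116 = 17.3596
Stratum 2 (Site B): n = 5302; a·d/n = 3037·1031/5302 = 590.5596; b·c/n = 454·780/5302 = 66.7899
OR_MH = (138.3407 + 590.5596) / (17.3596 + 66.7899) = 728.9003 / 84.1495 = 8.66197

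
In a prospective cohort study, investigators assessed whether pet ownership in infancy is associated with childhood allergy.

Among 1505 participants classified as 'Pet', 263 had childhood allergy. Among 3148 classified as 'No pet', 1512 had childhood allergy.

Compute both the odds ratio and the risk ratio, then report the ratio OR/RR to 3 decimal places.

0.630

From the description: a = 263, b = 1242, c = 1512, d = 1636.
OR = (263·1636)/(1242·1512) = 430268/1877904 = 0.22912
Risk in exposed = 263/1505 = 0.17475; risk in unexposed = 1512/3148 = 0.48030; RR = 0.36383
OR/RR = 0.22912 / 0.36383 = 0.62974
The outcome is not rare, so the OR lies further from 1 than the RR.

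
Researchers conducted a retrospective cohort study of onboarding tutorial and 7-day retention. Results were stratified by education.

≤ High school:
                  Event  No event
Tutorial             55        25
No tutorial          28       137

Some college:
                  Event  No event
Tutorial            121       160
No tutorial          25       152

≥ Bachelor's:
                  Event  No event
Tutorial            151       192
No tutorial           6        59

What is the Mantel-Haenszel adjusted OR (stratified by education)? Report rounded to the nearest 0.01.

6.43

OR_MH = Σ(aᵢdᵢ/nᵢ) / Σ(bᵢcᵢ/nᵢ), where nᵢ is the stratum total.
Stratum 1 (≤ High school): n = 245; a·d/n = 55·137/245 = 30.7551; b·c/n = 25·28/245 = 2.8571
Stratum 2 (Some college): n = 458; a·d/n = 121·152/458 = 40.1572; b·c/n = 160·25/458 = 8.7336
Stratum 3 (≥ Bachelor's): n = 408; a·d/n = 151·59/408 = 21.8358; b·c/n = 192·6/408 = 2.8235
OR_MH = (30.7551 + 40.1572 + 21.8358) / (2.8571 + 8.7336 + 2.8235) = 92.7481 / 14.4143 = 6.43445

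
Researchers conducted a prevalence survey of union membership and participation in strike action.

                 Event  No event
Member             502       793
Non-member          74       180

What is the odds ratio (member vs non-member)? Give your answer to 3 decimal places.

1.540

Cells: a = 502, b = 793, c = 74, d = 180.
OR = (a·d)/(b·c) = (502 × 180) / (793 × 74) = 90360 / 58682 = 1.53982
The odds of participation in strike action are about 1.54 times as high in the member group.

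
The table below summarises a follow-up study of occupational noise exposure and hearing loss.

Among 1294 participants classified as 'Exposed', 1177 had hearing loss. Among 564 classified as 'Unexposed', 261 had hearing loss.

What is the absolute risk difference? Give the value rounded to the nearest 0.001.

0.447

From the description: a = 1177, b = 117, c = 261, d = 303.
Risk in exposed = 1177/1294 = 0.909583; risk in unexposed = 261/564 = 0.462766.
Risk difference = 0.909583 − 0.462766 = 0.446817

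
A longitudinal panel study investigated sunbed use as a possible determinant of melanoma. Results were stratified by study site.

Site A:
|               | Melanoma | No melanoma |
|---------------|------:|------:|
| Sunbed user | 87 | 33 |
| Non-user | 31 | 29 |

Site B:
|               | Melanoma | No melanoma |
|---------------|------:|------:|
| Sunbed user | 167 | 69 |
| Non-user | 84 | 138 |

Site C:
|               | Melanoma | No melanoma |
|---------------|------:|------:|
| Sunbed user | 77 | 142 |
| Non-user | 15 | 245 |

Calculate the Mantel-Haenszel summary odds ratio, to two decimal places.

4.55

OR_MH = Σ(aᵢdᵢ/nᵢ) / Σ(bᵢcᵢ/nᵢ), where nᵢ is the stratum total.
Stratum 1 (Site A): n = 180; a·d/n = 87·29/180 = 14.0167; b·c/n = 33·31/180 = 5.6833
Stratum 2 (Site B): n = 458; a·d/n = 167·138/458 = 50.3188; b·c/n = 69·84/458 = 12.6550
Stratum 3 (Site C): n = 479; a·d/n = 77·245/479 = 39.3841; b·c/n = 142·15/479 = 4.4468
OR_MH = (14.0167 + 50.3188 + 39.3841) / (5.6833 + 12.6550 + 4.4468) = 103.7196 / 22.7851 = 4.55208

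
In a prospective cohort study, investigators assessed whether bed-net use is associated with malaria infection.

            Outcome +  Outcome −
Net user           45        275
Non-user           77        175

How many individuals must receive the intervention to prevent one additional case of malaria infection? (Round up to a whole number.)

Risk in treated group = 45/320 = 0.14062; risk in control = 77/252 = 0.30556.
Absolute risk reduction = 0.30556 − 0.14062 = 0.16493
NNT = 1 / ARR = 1 / 0.16493 = 6.063 → round up → 7

7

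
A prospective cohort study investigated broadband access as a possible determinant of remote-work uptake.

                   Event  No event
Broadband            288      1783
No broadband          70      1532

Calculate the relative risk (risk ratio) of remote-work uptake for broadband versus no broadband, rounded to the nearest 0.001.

3.183

Cells: a = 288, b = 1783, c = 70, d = 1532.
Risk in exposed = 288/2071 = 0.13906; risk in unexposed = 70/1602 = 0.04370.
RR = 0.13906 / 0.04370 = 3.18256
The risk among the exposed is 3.18 times that among the unexposed.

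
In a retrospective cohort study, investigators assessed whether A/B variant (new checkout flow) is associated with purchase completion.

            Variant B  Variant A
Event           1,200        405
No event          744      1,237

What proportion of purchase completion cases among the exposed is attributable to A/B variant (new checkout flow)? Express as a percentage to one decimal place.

60.0

Reading the table with exposure as columns: a = 1200 (Variant B, case), b = 744 (Variant B, non-case), c = 405 (Variant A, case), d = 1237.
Risk in exposed = 1200/1944 = 0.61728; risk in unexposed = 405/1642 = 0.24665.
RR = 0.61728/0.24665 = 2.50267
AR% = (RR − 1)/RR × 100 = (2.50267 − 1)/2.50267 × 100 = 60.0426%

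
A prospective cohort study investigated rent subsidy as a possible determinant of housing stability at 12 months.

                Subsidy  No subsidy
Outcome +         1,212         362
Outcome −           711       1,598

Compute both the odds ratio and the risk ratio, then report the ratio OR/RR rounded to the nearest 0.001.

Reading the table with exposure as columns: a = 1212 (Subsidy, case), b = 711 (Subsidy, non-case), c = 362 (No subsidy, case), d = 1598.
OR = (1212·1598)/(711·362) = 1936776/257382 = 7.52491
Risk in exposed = 1212/1923 = 0.63027; risk in unexposed = 362/1960 = 0.18469; RR = 3.41249
OR/RR = 7.52491 / 3.41249 = 2.20511
The outcome is not rare, so the OR lies further from 1 than the RR.

2.205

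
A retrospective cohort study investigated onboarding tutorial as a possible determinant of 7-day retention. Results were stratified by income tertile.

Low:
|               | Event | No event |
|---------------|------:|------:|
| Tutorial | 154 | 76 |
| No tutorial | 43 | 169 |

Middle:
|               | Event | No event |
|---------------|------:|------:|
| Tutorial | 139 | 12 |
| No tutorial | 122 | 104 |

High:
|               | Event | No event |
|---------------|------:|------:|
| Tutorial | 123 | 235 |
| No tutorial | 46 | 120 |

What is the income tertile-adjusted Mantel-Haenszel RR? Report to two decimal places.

1.91

RR_MH = Σ(aᵢ·n₀ᵢ/nᵢ) / Σ(cᵢ·n₁ᵢ/nᵢ), with n₁ᵢ = aᵢ+bᵢ (exposed), n₀ᵢ = cᵢ+dᵢ (unexposed), nᵢ = n₁ᵢ+n₀ᵢ.
Stratum 1 (Low): n₁ = 230, n₀ = 212, n = 442; a·n₀/n = 154·212/442 = 73.8643; c·n₁/n = 43·230/442 = 22.3756
Stratum 2 (Middle): n₁ = 151, n₀ = 226, n = 377; a·n₀/n = 139·226/377 = 83.3263; c·n₁/n = 122·151/377 = 48.8647
Stratum 3 (High): n₁ = 358, n₀ = 166, n = 524; a·n₀/n = 123·166/524 = 38.9656; c·n₁/n = 46·358/524 = 31.4275
RR_MH = (73.8643 + 83.3263 + 38.9656) / (22.3756 + 48.8647 + 31.4275) = 196.1562 / 102.6678 = 1.91059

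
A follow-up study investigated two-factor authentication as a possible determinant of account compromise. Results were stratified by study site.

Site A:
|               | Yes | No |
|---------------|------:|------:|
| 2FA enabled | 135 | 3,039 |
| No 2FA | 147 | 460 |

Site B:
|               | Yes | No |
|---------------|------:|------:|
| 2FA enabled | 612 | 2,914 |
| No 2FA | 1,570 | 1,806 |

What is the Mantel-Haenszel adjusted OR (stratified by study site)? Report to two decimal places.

OR_MH = Σ(aᵢdᵢ/nᵢ) / Σ(bᵢcᵢ/nᵢ), where nᵢ is the stratum total.
Stratum 1 (Site A): n = 3781; a·d/n = 135·460/3781 = 16.4242; b·c/n = 3039·147/3781 = 118.1521
Stratum 2 (Site B): n = 6902; a·d/n = 612·1806/6902 = 160.1379; b·c/n = 2914·1570/6902 = 662.8484
OR_MH = (16.4242 + 160.1379) / (118.1521 + 662.8484) = 176.5622 / 781.0005 = 0.22607

0.23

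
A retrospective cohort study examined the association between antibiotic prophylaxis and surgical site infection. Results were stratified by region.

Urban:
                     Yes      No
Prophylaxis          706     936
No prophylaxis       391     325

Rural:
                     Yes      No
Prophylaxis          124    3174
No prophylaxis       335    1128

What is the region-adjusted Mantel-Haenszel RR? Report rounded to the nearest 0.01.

0.50

RR_MH = Σ(aᵢ·n₀ᵢ/nᵢ) / Σ(cᵢ·n₁ᵢ/nᵢ), with n₁ᵢ = aᵢ+bᵢ (exposed), n₀ᵢ = cᵢ+dᵢ (unexposed), nᵢ = n₁ᵢ+n₀ᵢ.
Stratum 1 (Urban): n₁ = 1642, n₀ = 716, n = 2358; a·n₀/n = 706·716/2358 = 214.3749; c·n₁/n = 391·1642/2358 = 272.2740
Stratum 2 (Rural): n₁ = 3298, n₀ = 1463, n = 4761; a·n₀/n = 124·1463/4761 = 38.1038; c·n₁/n = 335·3298/4761 = 232.0584
RR_MH = (214.3749 + 38.1038) / (272.2740 + 232.0584) = 252.4787 / 504.3324 = 0.50062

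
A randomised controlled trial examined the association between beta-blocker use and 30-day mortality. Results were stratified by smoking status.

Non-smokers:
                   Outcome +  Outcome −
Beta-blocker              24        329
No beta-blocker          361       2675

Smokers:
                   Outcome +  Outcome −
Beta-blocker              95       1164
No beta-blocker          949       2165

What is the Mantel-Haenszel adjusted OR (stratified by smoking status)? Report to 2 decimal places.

0.23

OR_MH = Σ(aᵢdᵢ/nᵢ) / Σ(bᵢcᵢ/nᵢ), where nᵢ is the stratum total.
Stratum 1 (Non-smokers): n = 3389; a·d/n = 24·2675/3389 = 18.9436; b·c/n = 329·361/3389 = 35.0454
Stratum 2 (Smokers): n = 4373; a·d/n = 95·2165/4373 = 47.0329; b·c/n = 1164·949/4373 = 252.6037
OR_MH = (18.9436 + 47.0329) / (35.0454 + 252.6037) = 65.9766 / 287.6491 = 0.22936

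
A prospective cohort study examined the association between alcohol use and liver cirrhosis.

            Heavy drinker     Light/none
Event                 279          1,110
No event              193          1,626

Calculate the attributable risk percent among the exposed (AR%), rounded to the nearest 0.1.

31.4

Reading the table with exposure as columns: a = 279 (Heavy drinker, case), b = 193 (Heavy drinker, non-case), c = 1110 (Light/none, case), d = 1626.
Risk in exposed = 279/472 = 0.59110; risk in unexposed = 1110/2736 = 0.40570.
RR = 0.59110/0.40570 = 1.45699
AR% = (RR − 1)/RR × 100 = (1.45699 − 1)/1.45699 × 100 = 31.3652%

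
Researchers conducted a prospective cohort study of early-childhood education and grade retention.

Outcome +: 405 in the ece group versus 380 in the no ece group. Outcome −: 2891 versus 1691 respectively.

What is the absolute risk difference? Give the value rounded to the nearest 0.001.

From the description: a = 405, b = 2891, c = 380, d = 1691.
Risk in exposed = 405/3296 = 0.122876; risk in unexposed = 380/2071 = 0.183486.
Risk difference = 0.122876 − 0.183486 = -0.060610

-0.061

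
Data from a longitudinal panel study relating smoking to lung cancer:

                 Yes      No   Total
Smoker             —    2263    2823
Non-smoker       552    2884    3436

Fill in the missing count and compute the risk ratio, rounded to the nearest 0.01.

The missing cell is in the exposed row: 2823 − 2263 = 560.
So a = 560, b = 2263, c = 552, d = 2884.
RR = [a/(a+b)] / [c/(c+d)] = (560/2823) / (552/3436) = 0.19837/0.16065 = 1.23478

1.23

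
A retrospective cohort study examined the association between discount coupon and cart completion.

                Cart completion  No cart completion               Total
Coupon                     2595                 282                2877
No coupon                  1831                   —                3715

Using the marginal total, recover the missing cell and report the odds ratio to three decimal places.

9.468

The missing cell is in the unexposed row: 3715 − 1831 = 1884.
So a = 2595, b = 282, c = 1831, d = 1884.
OR = (a·d)/(b·c) = (2595 × 1884) / (282 × 1831) = 4888980 / 516342 = 9.46849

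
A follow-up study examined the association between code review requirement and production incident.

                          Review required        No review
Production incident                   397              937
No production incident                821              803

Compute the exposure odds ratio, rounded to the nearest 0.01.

0.41

Reading the table with exposure as columns: a = 397 (Review required, case), b = 821 (Review required, non-case), c = 937 (No review, case), d = 803.
OR = (a·d)/(b·c) = (397 × 803) / (821 × 937) = 318791 / 769277 = 0.41440
Exposure is associated with lower odds of production incident (OR = 0.41 < 1).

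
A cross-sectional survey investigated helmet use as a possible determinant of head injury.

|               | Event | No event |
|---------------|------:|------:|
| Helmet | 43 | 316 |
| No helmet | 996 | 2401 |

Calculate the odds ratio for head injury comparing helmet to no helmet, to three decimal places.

0.328

Cells: a = 43, b = 316, c = 996, d = 2401.
OR = (a·d)/(b·c) = (43 × 2401) / (316 × 996) = 103243 / 314736 = 0.32803
Exposure is associated with lower odds of head injury (OR = 0.33 < 1).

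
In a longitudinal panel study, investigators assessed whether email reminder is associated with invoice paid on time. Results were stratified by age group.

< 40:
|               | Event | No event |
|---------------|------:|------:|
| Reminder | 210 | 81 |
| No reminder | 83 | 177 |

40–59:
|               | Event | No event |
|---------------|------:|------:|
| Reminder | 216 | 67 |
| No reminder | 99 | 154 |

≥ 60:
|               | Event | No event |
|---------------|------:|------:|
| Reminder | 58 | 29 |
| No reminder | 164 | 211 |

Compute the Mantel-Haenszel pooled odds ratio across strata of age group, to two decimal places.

4.47

OR_MH = Σ(aᵢdᵢ/nᵢ) / Σ(bᵢcᵢ/nᵢ), where nᵢ is the stratum total.
Stratum 1 (< 40): n = 551; a·d/n = 210·177/551 = 67.4592; b·c/n = 81·83/551 = 12.2015
Stratum 2 (40–59): n = 536; a·d/n = 216·154/536 = 62.0597; b·c/n = 67·99/536 = 12.3750
Stratum 3 (≥ 60): n = 462; a·d/n = 58·211/462 = 26.4892; b·c/n = 29·164/462 = 10.2944
OR_MH = (67.4592 + 62.0597 + 26.4892) / (12.2015 + 12.3750 + 10.2944) = 156.0080 / 34.8708 = 4.47388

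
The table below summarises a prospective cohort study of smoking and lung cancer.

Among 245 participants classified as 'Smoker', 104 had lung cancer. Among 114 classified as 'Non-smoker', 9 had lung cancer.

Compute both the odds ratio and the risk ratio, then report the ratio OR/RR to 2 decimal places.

From the description: a = 104, b = 141, c = 9, d = 105.
OR = (104·105)/(141·9) = 10920/1269 = 8.60520
Risk in exposed = 104/245 = 0.42449; risk in unexposed = 9/114 = 0.07895; RR = 5.37687
OR/RR = 8.60520 / 5.37687 = 1.60041
The outcome is not rare, so the OR lies further from 1 than the RR.

1.60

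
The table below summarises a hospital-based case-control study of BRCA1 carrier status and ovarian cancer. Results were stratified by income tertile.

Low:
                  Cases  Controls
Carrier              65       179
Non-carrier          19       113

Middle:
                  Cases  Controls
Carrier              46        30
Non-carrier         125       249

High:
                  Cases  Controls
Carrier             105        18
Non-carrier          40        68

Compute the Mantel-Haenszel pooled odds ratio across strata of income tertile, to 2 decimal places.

3.70

OR_MH = Σ(aᵢdᵢ/nᵢ) / Σ(bᵢcᵢ/nᵢ), where nᵢ is the stratum total.
Stratum 1 (Low): n = 376; a·d/n = 65·113/376 = 19.5346; b·c/n = 179·19/376 = 9.0452
Stratum 2 (Middle): n = 450; a·d/n = 46·249/450 = 25.4533; b·c/n = 30·125/450 = 8.3333
Stratum 3 (High): n = 231; a·d/n = 105·68/231 = 30.9091; b·c/n = 18·40/231 = 3.1169
OR_MH = (19.5346 + 25.4533 + 30.9091) / (9.0452 + 8.3333 + 3.1169) = 75.8970 / 20.4954 = 3.70312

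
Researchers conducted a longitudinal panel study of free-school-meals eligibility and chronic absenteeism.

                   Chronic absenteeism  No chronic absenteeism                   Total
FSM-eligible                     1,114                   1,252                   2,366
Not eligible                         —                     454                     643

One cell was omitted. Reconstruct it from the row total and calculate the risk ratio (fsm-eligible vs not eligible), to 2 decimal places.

1.60

The missing cell is in the unexposed row: 643 − 454 = 189.
So a = 1114, b = 1252, c = 189, d = 454.
RR = [a/(a+b)] / [c/(c+d)] = (1114/2366) / (189/643) = 0.47084/0.29393 = 1.60184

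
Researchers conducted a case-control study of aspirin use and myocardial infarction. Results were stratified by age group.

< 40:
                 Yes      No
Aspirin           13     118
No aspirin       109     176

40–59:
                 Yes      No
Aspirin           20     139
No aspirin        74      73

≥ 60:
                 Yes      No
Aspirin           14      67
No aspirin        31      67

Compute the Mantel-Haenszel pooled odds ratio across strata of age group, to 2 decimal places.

OR_MH = Σ(aᵢdᵢ/nᵢ) / Σ(bᵢcᵢ/nᵢ), where nᵢ is the stratum total.
Stratum 1 (< 40): n = 416; a·d/n = 13·176/416 = 5.5000; b·c/n = 118·109/416 = 30.9183
Stratum 2 (40–59): n = 306; a·d/n = 20·73/306 = 4.7712; b·c/n = 139·74/306 = 33.6144
Stratum 3 (≥ 60): n = 179; a·d/n = 14·67/179 = 5.2402; b·c/n = 67·31/179 = 11.6034
OR_MH = (5.5000 + 4.7712 + 5.2402) / (30.9183 + 33.6144 + 11.6034) = 15.5115 / 76.1360 = 0.20373

0.20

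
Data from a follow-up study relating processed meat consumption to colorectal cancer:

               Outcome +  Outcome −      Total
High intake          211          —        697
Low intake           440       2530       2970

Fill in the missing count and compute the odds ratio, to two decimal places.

The missing cell is in the exposed row: 697 − 211 = 486.
So a = 211, b = 486, c = 440, d = 2530.
OR = (a·d)/(b·c) = (211 × 2530) / (486 × 440) = 533830 / 213840 = 2.49640

2.50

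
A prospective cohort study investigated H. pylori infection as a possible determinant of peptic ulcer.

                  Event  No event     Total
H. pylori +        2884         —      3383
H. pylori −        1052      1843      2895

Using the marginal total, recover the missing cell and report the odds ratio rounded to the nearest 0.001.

10.125

The missing cell is in the exposed row: 3383 − 2884 = 499.
So a = 2884, b = 499, c = 1052, d = 1843.
OR = (a·d)/(b·c) = (2884 × 1843) / (499 × 1052) = 5315212 / 524948 = 10.12522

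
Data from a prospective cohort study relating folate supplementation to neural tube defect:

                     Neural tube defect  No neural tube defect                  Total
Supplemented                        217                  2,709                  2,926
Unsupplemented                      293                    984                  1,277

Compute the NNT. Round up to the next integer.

Risk in treated group = 217/2926 = 0.07416; risk in control = 293/1277 = 0.22944.
Absolute risk reduction = 0.22944 − 0.07416 = 0.15528
NNT = 1 / ARR = 1 / 0.15528 = 6.440 → round up → 7

7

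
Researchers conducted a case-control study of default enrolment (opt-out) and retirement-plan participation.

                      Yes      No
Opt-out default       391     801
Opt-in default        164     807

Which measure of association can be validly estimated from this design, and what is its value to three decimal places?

2.402

Cells: a = 391, b = 801, c = 164, d = 807.
This is a case-control study: participants were sampled on outcome status, so risks in the source population cannot be estimated directly — relative risk is not valid here. The odds ratio is the appropriate measure.
OR = (a·d)/(b·c) = (391 × 807) / (801 × 164) = 315537 / 131364 = 2.40201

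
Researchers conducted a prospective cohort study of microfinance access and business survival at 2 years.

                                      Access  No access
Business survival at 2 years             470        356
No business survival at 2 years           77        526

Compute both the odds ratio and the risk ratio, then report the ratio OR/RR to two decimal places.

Reading the table with exposure as columns: a = 470 (Access, case), b = 77 (Access, non-case), c = 356 (No access, case), d = 526.
OR = (470·526)/(77·356) = 247220/27412 = 9.01868
Risk in exposed = 470/547 = 0.85923; risk in unexposed = 356/882 = 0.40363; RR = 2.12877
OR/RR = 9.01868 / 2.12877 = 4.23656
The outcome is not rare, so the OR lies further from 1 than the RR.

4.24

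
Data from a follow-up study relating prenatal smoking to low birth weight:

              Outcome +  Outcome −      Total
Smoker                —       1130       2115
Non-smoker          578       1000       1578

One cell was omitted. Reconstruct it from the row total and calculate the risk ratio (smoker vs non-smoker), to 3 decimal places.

The missing cell is in the exposed row: 2115 − 1130 = 985.
So a = 985, b = 1130, c = 578, d = 1000.
RR = [a/(a+b)] / [c/(c+d)] = (985/2115) / (578/1578) = 0.46572/0.36629 = 1.27147

1.271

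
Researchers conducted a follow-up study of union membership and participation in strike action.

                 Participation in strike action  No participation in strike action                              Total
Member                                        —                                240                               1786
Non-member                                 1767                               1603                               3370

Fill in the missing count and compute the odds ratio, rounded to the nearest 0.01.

5.84

The missing cell is in the exposed row: 1786 − 240 = 1546.
So a = 1546, b = 240, c = 1767, d = 1603.
OR = (a·d)/(b·c) = (1546 × 1603) / (240 × 1767) = 2478238 / 424080 = 5.84380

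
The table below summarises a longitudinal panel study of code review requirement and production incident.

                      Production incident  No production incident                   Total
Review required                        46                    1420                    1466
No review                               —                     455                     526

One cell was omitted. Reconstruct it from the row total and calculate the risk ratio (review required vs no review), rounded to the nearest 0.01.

0.23

The missing cell is in the unexposed row: 526 − 455 = 71.
So a = 46, b = 1420, c = 71, d = 455.
RR = [a/(a+b)] / [c/(c+d)] = (46/1466) / (71/526) = 0.03138/0.13498 = 0.23246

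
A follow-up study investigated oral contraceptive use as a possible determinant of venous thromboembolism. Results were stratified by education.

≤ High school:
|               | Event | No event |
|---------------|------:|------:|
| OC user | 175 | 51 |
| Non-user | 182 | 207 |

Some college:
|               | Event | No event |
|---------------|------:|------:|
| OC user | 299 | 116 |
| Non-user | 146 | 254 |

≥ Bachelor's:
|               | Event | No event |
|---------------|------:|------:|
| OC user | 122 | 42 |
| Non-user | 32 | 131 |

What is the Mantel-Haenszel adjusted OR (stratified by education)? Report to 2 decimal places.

OR_MH = Σ(aᵢdᵢ/nᵢ) / Σ(bᵢcᵢ/nᵢ), where nᵢ is the stratum total.
Stratum 1 (≤ High school): n = 615; a·d/n = 175·207/615 = 58.9024; b·c/n = 51·182/615 = 15.0927
Stratum 2 (Some college): n = 815; a·d/n = 299·254/815 = 93.1853; b·c/n = 116·146/815 = 20.7804
Stratum 3 (≥ Bachelor's): n = 327; a·d/n = 122·131/327 = 48.8746; b·c/n = 42·32/327 = 4.1101
OR_MH = (58.9024 + 93.1853 + 48.8746) / (15.0927 + 20.7804 + 4.1101) = 200.9623 / 39.9831 = 5.02618

5.03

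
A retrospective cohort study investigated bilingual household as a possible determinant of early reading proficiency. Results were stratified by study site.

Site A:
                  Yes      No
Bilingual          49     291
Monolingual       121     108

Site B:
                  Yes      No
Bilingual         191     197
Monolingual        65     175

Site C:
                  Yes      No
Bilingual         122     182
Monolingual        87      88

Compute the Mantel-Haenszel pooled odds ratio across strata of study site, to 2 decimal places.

0.74

OR_MH = Σ(aᵢdᵢ/nᵢ) / Σ(bᵢcᵢ/nᵢ), where nᵢ is the stratum total.
Stratum 1 (Site A): n = 569; a·d/n = 49·108/569 = 9.3005; b·c/n = 291·121/569 = 61.8822
Stratum 2 (Site B): n = 628; a·d/n = 191·175/628 = 53.2245; b·c/n = 197·65/628 = 20.3901
Stratum 3 (Site C): n = 479; a·d/n = 122·88/479 = 22.4134; b·c/n = 182·87/479 = 33.0564
OR_MH = (9.3005 + 53.2245 + 22.4134) / (61.8822 + 20.3901 + 33.0564) = 84.9384 / 115.3287 = 0.73649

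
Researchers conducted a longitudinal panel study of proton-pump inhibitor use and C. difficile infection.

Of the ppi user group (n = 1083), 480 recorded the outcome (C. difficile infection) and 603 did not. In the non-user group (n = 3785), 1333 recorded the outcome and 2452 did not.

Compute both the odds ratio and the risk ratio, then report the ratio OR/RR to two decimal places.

From the description: a = 480, b = 603, c = 1333, d = 2452.
OR = (480·2452)/(603·1333) = 1176960/803799 = 1.46425
Risk in exposed = 480/1083 = 0.44321; risk in unexposed = 1333/3785 = 0.35218; RR = 1.25849
OR/RR = 1.46425 / 1.25849 = 1.16350
The outcome is not rare, so the OR lies further from 1 than the RR.

1.16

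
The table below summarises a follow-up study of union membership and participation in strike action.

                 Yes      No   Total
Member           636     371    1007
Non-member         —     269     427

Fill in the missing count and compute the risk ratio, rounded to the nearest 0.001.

The missing cell is in the unexposed row: 427 − 269 = 158.
So a = 636, b = 371, c = 158, d = 269.
RR = [a/(a+b)] / [c/(c+d)] = (636/1007) / (158/427) = 0.63158/0.37002 = 1.70686

1.707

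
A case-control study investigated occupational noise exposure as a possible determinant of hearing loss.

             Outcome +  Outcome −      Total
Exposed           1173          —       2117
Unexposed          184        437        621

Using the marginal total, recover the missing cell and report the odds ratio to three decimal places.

2.951

The missing cell is in the exposed row: 2117 − 1173 = 944.
So a = 1173, b = 944, c = 184, d = 437.
OR = (a·d)/(b·c) = (1173 × 437) / (944 × 184) = 512601 / 173696 = 2.95114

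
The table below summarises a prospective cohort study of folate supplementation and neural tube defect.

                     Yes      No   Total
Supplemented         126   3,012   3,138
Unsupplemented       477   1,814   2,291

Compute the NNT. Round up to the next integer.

Risk in treated group = 126/3138 = 0.04015; risk in control = 477/2291 = 0.20821.
Absolute risk reduction = 0.20821 − 0.04015 = 0.16805
NNT = 1 / ARR = 1 / 0.16805 = 5.951 → round up → 6

6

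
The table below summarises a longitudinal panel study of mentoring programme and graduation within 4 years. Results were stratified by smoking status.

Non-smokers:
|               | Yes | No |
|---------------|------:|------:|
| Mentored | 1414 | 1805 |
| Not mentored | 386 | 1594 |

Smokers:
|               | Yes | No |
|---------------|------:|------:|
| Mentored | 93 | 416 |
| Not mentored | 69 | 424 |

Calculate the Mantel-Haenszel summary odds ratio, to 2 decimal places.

2.91

OR_MH = Σ(aᵢdᵢ/nᵢ) / Σ(bᵢcᵢ/nᵢ), where nᵢ is the stratum total.
Stratum 1 (Non-smokers): n = 5199; a·d/n = 1414·1594/5199 = 433.5288; b·c/n = 1805·386/5199 = 134.0123
Stratum 2 (Smokers): n = 1002; a·d/n = 93·424/1002 = 39.3533; b·c/n = 416·69/1002 = 28.6467
OR_MH = (433.5288 + 39.3533) / (134.0123 + 28.6467) = 472.8820 / 162.6590 = 2.90720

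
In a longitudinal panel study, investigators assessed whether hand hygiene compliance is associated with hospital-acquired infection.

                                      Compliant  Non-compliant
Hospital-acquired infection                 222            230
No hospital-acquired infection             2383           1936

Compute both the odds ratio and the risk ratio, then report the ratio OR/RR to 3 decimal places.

Reading the table with exposure as columns: a = 222 (Compliant, case), b = 2383 (Compliant, non-case), c = 230 (Non-compliant, case), d = 1936.
OR = (222·1936)/(2383·230) = 429792/548090 = 0.78416
Risk in exposed = 222/2605 = 0.08522; risk in unexposed = 230/2166 = 0.10619; RR = 0.80256
OR/RR = 0.78416 / 0.80256 = 0.97708
The outcome is not rare, so the OR lies further from 1 than the RR.

0.977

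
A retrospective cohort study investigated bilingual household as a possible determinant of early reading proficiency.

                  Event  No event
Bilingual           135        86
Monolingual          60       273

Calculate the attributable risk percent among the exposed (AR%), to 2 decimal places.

70.50

Cells: a = 135, b = 86, c = 60, d = 273.
Risk in exposed = 135/221 = 0.61086; risk in unexposed = 60/333 = 0.18018.
RR = 0.61086/0.18018 = 3.39027
AR% = (RR − 1)/RR × 100 = (3.39027 − 1)/3.39027 × 100 = 70.5038%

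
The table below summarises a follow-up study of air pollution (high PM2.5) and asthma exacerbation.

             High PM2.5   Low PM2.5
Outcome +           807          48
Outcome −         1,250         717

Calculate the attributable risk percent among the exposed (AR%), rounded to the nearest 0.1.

Reading the table with exposure as columns: a = 807 (High PM2.5, case), b = 1250 (High PM2.5, non-case), c = 48 (Low PM2.5, case), d = 717.
Risk in exposed = 807/2057 = 0.39232; risk in unexposed = 48/765 = 0.06275.
RR = 0.39232/0.06275 = 6.25258
AR% = (RR − 1)/RR × 100 = (6.25258 − 1)/6.25258 × 100 = 84.0066%

84.0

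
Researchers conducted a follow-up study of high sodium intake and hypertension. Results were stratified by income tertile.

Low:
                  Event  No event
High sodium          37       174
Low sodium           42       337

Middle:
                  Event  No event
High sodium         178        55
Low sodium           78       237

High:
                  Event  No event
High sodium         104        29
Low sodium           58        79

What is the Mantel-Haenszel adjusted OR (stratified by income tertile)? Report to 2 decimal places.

OR_MH = Σ(aᵢdᵢ/nᵢ) / Σ(bᵢcᵢ/nᵢ), where nᵢ is the stratum total.
Stratum 1 (Low): n = 590; a·d/n = 37·337/590 = 21.1339; b·c/n = 174·42/590 = 12.3864
Stratum 2 (Middle): n = 548; a·d/n = 178·237/548 = 76.9818; b·c/n = 55·78/548 = 7.8285
Stratum 3 (High): n = 270; a·d/n = 104·79/270 = 30.4296; b·c/n = 29·58/270 = 6.2296
OR_MH = (21.1339 + 76.9818 + 30.4296) / (12.3864 + 7.8285 + 6.2296) = 128.5453 / 26.4445 = 4.86094

4.86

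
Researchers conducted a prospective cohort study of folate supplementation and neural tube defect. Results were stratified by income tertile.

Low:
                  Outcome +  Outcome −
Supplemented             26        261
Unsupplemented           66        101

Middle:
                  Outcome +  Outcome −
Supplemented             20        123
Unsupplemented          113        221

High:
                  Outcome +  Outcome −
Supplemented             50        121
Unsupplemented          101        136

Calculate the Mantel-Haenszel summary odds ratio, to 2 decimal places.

0.33

OR_MH = Σ(aᵢdᵢ/nᵢ) / Σ(bᵢcᵢ/nᵢ), where nᵢ is the stratum total.
Stratum 1 (Low): n = 454; a·d/n = 26·101/454 = 5.7841; b·c/n = 261·66/454 = 37.9427
Stratum 2 (Middle): n = 477; a·d/n = 20·221/477 = 9.2662; b·c/n = 123·113/477 = 29.1384
Stratum 3 (High): n = 408; a·d/n = 50·136/408 = 16.6667; b·c/n = 121·101/408 = 29.9534
OR_MH = (5.7841 + 9.2662 + 16.6667) / (37.9427 + 29.1384 + 29.9534) = 31.7171 / 97.0345 = 0.32686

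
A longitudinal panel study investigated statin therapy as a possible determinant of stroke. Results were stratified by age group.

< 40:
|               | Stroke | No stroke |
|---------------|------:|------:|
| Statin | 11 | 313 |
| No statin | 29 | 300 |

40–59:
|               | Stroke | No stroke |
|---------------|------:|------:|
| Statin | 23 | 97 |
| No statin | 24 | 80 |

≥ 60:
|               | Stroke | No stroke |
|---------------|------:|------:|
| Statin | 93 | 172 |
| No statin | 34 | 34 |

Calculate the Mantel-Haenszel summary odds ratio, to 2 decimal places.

OR_MH = Σ(aᵢdᵢ/nᵢ) / Σ(bᵢcᵢ/nᵢ), where nᵢ is the stratum total.
Stratum 1 (< 40): n = 653; a·d/n = 11·300/653 = 5.0536; b·c/n = 313·29/653 = 13.9005
Stratum 2 (40–59): n = 224; a·d/n = 23·80/224 = 8.2143; b·c/n = 97·24/224 = 10.3929
Stratum 3 (≥ 60): n = 333; a·d/n = 93·34/333 = 9.4955; b·c/n = 172·34/333 = 17.5616
OR_MH = (5.0536 + 8.2143 + 9.4955) / (13.9005 + 10.3929 + 17.5616) = 22.7634 / 41.8549 = 0.54386

0.54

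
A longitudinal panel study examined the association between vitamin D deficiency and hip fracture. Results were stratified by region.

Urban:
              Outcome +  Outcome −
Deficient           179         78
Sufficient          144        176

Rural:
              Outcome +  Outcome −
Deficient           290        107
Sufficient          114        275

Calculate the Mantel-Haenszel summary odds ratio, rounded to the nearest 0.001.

OR_MH = Σ(aᵢdᵢ/nᵢ) / Σ(bᵢcᵢ/nᵢ), where nᵢ is the stratum total.
Stratum 1 (Urban): n = 577; a·d/n = 179·176/577 = 54.5997; b·c/n = 78·144/577 = 19.4662
Stratum 2 (Rural): n = 786; a·d/n = 290·275/786 = 101.4631; b·c/n = 107·114/786 = 15.5191
OR_MH = (54.5997 + 101.4631) / (19.4662 + 15.5191) = 156.0628 / 34.9853 = 4.46081

4.461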